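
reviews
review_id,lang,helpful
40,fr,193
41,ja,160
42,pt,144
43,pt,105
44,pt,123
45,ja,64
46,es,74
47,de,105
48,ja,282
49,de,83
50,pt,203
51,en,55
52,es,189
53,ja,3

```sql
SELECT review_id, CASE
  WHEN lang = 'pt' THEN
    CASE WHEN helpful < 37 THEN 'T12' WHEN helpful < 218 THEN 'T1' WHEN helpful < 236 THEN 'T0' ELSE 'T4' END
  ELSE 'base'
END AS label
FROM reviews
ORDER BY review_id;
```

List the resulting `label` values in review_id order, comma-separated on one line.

review_id=40: lang='fr' → outer ELSE → base
review_id=41: lang='ja' → outer ELSE → base
review_id=42: lang='pt' → inner[helpful < 218] → T1
review_id=43: lang='pt' → inner[helpful < 218] → T1
review_id=44: lang='pt' → inner[helpful < 218] → T1
review_id=45: lang='ja' → outer ELSE → base
review_id=46: lang='es' → outer ELSE → base
review_id=47: lang='de' → outer ELSE → base
review_id=48: lang='ja' → outer ELSE → base
review_id=49: lang='de' → outer ELSE → base
review_id=50: lang='pt' → inner[helpful < 218] → T1
review_id=51: lang='en' → outer ELSE → base
review_id=52: lang='es' → outer ELSE → base
review_id=53: lang='ja' → outer ELSE → base

base, base, T1, T1, T1, base, base, base, base, base, T1, base, base, base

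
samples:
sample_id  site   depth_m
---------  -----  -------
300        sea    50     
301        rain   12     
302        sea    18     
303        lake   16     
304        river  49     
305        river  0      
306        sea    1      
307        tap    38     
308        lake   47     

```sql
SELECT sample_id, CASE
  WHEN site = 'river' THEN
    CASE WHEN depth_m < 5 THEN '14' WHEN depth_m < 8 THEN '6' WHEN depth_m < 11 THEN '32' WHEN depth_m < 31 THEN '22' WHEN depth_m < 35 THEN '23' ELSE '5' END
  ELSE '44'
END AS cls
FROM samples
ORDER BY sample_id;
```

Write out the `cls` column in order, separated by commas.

44, 44, 44, 44, 5, 14, 44, 44, 44

sample_id=300: site='sea' → outer ELSE → 44
sample_id=301: site='rain' → outer ELSE → 44
sample_id=302: site='sea' → outer ELSE → 44
sample_id=303: site='lake' → outer ELSE → 44
sample_id=304: site='river' → inner[ELSE] → 5
sample_id=305: site='river' → inner[depth_m < 5] → 14
sample_id=306: site='sea' → outer ELSE → 44
sample_id=307: site='tap' → outer ELSE → 44
sample_id=308: site='lake' → outer ELSE → 44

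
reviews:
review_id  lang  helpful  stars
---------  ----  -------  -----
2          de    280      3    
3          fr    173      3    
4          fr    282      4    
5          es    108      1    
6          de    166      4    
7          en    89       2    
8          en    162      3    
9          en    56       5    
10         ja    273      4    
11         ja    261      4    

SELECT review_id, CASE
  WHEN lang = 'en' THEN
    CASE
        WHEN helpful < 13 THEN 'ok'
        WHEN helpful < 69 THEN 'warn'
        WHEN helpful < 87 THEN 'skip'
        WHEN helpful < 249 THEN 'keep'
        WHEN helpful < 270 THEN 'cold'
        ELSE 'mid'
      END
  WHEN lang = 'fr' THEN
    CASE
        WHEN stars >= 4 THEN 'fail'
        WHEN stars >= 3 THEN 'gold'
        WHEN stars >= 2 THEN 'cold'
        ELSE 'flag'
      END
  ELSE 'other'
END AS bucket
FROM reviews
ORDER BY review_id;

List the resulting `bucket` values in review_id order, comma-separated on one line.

review_id=2: lang='de' → outer ELSE → other
review_id=3: lang='fr' → inner[stars >= 3] → gold
review_id=4: lang='fr' → inner[stars >= 4] → fail
review_id=5: lang='es' → outer ELSE → other
review_id=6: lang='de' → outer ELSE → other
review_id=7: lang='en' → inner[helpful < 249] → keep
review_id=8: lang='en' → inner[helpful < 249] → keep
review_id=9: lang='en' → inner[helpful < 69] → warn
review_id=10: lang='ja' → outer ELSE → other
review_id=11: lang='ja' → outer ELSE → other

other, gold, fail, other, other, keep, keep, warn, other, other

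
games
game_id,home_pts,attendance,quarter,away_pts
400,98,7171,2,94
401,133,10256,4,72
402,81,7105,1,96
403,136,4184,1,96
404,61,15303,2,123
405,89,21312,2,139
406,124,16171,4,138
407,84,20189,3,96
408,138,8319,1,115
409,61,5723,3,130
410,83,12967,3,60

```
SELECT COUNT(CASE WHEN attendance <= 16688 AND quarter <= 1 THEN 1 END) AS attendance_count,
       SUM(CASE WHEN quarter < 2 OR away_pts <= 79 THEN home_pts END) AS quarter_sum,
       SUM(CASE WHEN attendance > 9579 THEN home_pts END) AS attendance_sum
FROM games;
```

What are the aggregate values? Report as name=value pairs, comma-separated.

[attendance_count: attendance <= 16688 AND quarter <= 1]
game_id=400: ✗
game_id=401: ✗
game_id=402: ✓ → 1
game_id=403: ✓ → 1
game_id=404: ✗
game_id=405: ✗
game_id=406: ✗
game_id=407: ✗
game_id=408: ✓ → 1
game_id=409: ✗
game_id=410: ✗
attendance_count = COUNT(1, 1, 1) = 3
—
[quarter_sum: quarter < 2 OR away_pts <= 79]
game_id=400: ✗
game_id=401: ✓ → 133
game_id=402: ✓ → 81
game_id=403: ✓ → 136
game_id=404: ✗
game_id=405: ✗
game_id=406: ✗
game_id=407: ✗
game_id=408: ✓ → 138
game_id=409: ✗
game_id=410: ✓ → 83
quarter_sum = 133 + 81 + 136 + 138 + 83 = 571
—
[attendance_sum: attendance > 9579]
game_id=400: ✗
game_id=401: ✓ → 133
game_id=402: ✗
game_id=403: ✗
game_id=404: ✓ → 61
game_id=405: ✓ → 89
game_id=406: ✓ → 124
game_id=407: ✓ → 84
game_id=408: ✗
game_id=409: ✗
game_id=410: ✓ → 83
attendance_sum = 133 + 61 + 89 + 124 + 84 + 83 = 574

attendance_count=3, quarter_sum=571, attendance_sum=574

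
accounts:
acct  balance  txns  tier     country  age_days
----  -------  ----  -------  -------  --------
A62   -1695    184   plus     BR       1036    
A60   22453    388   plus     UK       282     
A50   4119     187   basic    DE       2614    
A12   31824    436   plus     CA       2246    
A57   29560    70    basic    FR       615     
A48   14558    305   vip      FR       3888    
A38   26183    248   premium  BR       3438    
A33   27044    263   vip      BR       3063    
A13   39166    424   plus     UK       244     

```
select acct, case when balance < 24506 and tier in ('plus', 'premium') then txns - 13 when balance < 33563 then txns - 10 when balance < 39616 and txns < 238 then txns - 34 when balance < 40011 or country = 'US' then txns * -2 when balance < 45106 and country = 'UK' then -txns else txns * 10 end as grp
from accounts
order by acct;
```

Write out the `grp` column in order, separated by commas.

426, -848, 253, 238, 295, 177, 60, 375, 171

acct=A12: balance < 33563 → 426
acct=A13: balance < 40011 or country = 'US' → -848
acct=A33: balance < 33563 → 253
acct=A38: balance < 33563 → 238
acct=A48: balance < 33563 → 295
acct=A50: balance < 33563 → 177
acct=A57: balance < 33563 → 60
acct=A60: balance < 24506 and tier in ('plus', 'premium') → 375
acct=A62: balance < 24506 and tier in ('plus', 'premium') → 171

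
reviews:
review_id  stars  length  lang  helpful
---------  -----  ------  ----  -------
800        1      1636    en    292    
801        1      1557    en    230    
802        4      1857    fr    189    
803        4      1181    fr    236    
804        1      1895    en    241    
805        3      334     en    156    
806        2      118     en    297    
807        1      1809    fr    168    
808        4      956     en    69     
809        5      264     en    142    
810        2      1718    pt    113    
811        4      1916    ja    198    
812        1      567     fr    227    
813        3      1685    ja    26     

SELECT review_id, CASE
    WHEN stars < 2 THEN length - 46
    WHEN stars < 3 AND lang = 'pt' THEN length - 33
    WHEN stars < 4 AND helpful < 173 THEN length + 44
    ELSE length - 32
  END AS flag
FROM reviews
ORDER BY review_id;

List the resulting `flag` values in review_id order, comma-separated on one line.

review_id=800: stars < 2 → 1590
review_id=801: stars < 2 → 1511
review_id=802: ELSE → 1825
review_id=803: ELSE → 1149
review_id=804: stars < 2 → 1849
review_id=805: stars < 4 AND helpful < 173 → 378
review_id=806: ELSE → 86
review_id=807: stars < 2 → 1763
review_id=808: ELSE → 924
review_id=809: ELSE → 232
review_id=810: stars < 3 AND lang = 'pt' → 1685
review_id=811: ELSE → 1884
review_id=812: stars < 2 → 521
review_id=813: stars < 4 AND helpful < 173 → 1729

1590, 1511, 1825, 1149, 1849, 378, 86, 1763, 924, 232, 1685, 1884, 521, 1729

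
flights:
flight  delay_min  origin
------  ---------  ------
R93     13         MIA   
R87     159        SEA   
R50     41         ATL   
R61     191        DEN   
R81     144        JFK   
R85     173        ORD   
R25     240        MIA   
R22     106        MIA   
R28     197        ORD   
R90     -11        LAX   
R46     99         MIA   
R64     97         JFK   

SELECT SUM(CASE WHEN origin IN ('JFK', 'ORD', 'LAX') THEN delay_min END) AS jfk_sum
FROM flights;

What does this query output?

600

flight=R93: ✗
flight=R87: ✗
flight=R50: ✗
flight=R61: ✗
flight=R81: ✓ → 144
flight=R85: ✓ → 173
flight=R25: ✗
flight=R22: ✗
flight=R28: ✓ → 197
flight=R90: ✓ → -11
flight=R46: ✗
flight=R64: ✓ → 97
jfk_sum = 144 + 173 + 197 + -11 + 97 = 600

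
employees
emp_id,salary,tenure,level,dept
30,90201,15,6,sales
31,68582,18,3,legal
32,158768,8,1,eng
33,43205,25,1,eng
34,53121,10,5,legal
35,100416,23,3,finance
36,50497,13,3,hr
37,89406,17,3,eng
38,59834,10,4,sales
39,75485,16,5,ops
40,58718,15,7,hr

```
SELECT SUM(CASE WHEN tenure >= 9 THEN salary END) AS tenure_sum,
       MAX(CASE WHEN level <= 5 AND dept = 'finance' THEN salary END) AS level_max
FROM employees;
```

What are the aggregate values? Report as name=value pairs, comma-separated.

[tenure_sum: tenure >= 9]
emp_id=30: ✓ → 90201
emp_id=31: ✓ → 68582
emp_id=32: ✗
emp_id=33: ✓ → 43205
emp_id=34: ✓ → 53121
emp_id=35: ✓ → 100416
emp_id=36: ✓ → 50497
emp_id=37: ✓ → 89406
emp_id=38: ✓ → 59834
emp_id=39: ✓ → 75485
emp_id=40: ✓ → 58718
tenure_sum = 90201 + 68582 + 43205 + 53121 + 100416 + 50497 + 89406 + 59834 + 75485 + 58718 = 689465
—
[level_max: level <= 5 AND dept = 'finance']
emp_id=30: ✗
emp_id=31: ✗
emp_id=32: ✗
emp_id=33: ✗
emp_id=34: ✗
emp_id=35: ✓ → 100416
emp_id=36: ✗
emp_id=37: ✗
emp_id=38: ✗
emp_id=39: ✗
emp_id=40: ✗
level_max = MAX(100416) = 100416

tenure_sum=689465, level_max=100416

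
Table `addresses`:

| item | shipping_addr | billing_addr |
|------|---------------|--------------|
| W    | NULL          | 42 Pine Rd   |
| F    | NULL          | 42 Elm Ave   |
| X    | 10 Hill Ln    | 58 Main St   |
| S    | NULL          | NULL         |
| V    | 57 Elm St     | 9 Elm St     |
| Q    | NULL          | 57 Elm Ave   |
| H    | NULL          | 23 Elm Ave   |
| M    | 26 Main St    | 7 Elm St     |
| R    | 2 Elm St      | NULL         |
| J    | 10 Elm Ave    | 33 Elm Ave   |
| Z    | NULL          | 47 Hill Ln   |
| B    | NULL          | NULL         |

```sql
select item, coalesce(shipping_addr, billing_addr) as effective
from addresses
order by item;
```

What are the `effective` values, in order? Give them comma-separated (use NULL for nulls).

item=B: shipping_addr=NULL, billing_addr=NULL (all NULL) → NULL
item=F: shipping_addr=NULL, billing_addr=42 Elm Ave → 42 Elm Ave
item=H: shipping_addr=NULL, billing_addr=23 Elm Ave → 23 Elm Ave
item=J: shipping_addr=10 Elm Ave → 10 Elm Ave
item=M: shipping_addr=26 Main St → 26 Main St
item=Q: shipping_addr=NULL, billing_addr=57 Elm Ave → 57 Elm Ave
item=R: shipping_addr=2 Elm St → 2 Elm St
item=S: shipping_addr=NULL, billing_addr=NULL (all NULL) → NULL
item=V: shipping_addr=57 Elm St → 57 Elm St
item=W: shipping_addr=NULL, billing_addr=42 Pine Rd → 42 Pine Rd
item=X: shipping_addr=10 Hill Ln → 10 Hill Ln
item=Z: shipping_addr=NULL, billing_addr=47 Hill Ln → 47 Hill Ln

NULL, 42 Elm Ave, 23 Elm Ave, 10 Elm Ave, 26 Main St, 57 Elm Ave, 2 Elm St, NULL, 57 Elm St, 42 Pine Rd, 10 Hill Ln, 47 Hill Ln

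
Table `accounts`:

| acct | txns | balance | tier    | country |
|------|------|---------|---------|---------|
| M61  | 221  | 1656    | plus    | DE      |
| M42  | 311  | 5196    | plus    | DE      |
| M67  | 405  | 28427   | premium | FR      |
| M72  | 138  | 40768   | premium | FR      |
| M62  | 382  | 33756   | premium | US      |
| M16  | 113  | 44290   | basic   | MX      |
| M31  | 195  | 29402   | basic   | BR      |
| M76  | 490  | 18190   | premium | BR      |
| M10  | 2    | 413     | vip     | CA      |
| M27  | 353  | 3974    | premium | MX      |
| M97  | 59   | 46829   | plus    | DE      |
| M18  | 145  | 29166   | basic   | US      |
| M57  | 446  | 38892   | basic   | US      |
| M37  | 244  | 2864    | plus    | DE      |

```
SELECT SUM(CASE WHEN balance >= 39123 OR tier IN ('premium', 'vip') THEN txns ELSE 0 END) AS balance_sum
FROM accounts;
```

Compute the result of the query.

1942

acct=M61: ✗
acct=M42: ✗
acct=M67: ✓ → 405
acct=M72: ✓ → 138
acct=M62: ✓ → 382
acct=M16: ✓ → 113
acct=M31: ✗
acct=M76: ✓ → 490
acct=M10: ✓ → 2
acct=M27: ✓ → 353
acct=M97: ✓ → 59
acct=M18: ✗
acct=M57: ✗
acct=M37: ✗
balance_sum = 405 + 138 + 382 + 113 + 490 + 2 + 353 + 59 = 1942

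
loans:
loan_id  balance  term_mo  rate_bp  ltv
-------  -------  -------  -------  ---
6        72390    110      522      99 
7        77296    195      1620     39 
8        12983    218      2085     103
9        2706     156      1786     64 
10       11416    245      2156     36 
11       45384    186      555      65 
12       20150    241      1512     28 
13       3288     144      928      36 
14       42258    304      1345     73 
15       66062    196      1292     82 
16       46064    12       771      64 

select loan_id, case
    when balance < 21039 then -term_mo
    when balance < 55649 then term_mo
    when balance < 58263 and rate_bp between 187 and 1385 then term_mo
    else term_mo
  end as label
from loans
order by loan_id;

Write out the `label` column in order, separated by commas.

loan_id=6: ELSE → 110
loan_id=7: ELSE → 195
loan_id=8: balance < 21039 → -218
loan_id=9: balance < 21039 → -156
loan_id=10: balance < 21039 → -245
loan_id=11: balance < 55649 → 186
loan_id=12: balance < 21039 → -241
loan_id=13: balance < 21039 → -144
loan_id=14: balance < 55649 → 304
loan_id=15: ELSE → 196
loan_id=16: balance < 55649 → 12

110, 195, -218, -156, -245, 186, -241, -144, 304, 196, 12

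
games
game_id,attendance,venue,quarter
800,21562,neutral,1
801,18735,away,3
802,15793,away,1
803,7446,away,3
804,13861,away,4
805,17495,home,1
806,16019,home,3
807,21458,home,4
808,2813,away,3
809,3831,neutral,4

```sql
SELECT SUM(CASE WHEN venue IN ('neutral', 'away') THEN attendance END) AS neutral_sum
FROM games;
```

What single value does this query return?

game_id=800: ✓ → 21562
game_id=801: ✓ → 18735
game_id=802: ✓ → 15793
game_id=803: ✓ → 7446
game_id=804: ✓ → 13861
game_id=805: ✗
game_id=806: ✗
game_id=807: ✗
game_id=808: ✓ → 2813
game_id=809: ✓ → 3831
neutral_sum = 21562 + 18735 + 15793 + 7446 + 13861 + 2813 + 3831 = 84041

84041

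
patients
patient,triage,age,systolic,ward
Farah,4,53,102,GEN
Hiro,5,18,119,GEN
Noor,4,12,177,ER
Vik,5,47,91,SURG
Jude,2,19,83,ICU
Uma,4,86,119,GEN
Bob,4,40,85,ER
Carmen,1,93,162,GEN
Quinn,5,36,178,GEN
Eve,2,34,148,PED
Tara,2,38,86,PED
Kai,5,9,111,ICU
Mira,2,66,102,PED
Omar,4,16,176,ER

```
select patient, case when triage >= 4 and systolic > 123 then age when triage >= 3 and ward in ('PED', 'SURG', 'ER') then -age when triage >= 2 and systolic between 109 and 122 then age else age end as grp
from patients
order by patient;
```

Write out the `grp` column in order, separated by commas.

patient=Bob: triage >= 3 and ward in ('PED', 'SURG', 'ER') → -40
patient=Carmen: ELSE → 93
patient=Eve: ELSE → 34
patient=Farah: ELSE → 53
patient=Hiro: triage >= 2 and systolic between 109 and 122 → 18
patient=Jude: ELSE → 19
patient=Kai: triage >= 2 and systolic between 109 and 122 → 9
patient=Mira: ELSE → 66
patient=Noor: triage >= 4 and systolic > 123 → 12
patient=Omar: triage >= 4 and systolic > 123 → 16
patient=Quinn: triage >= 4 and systolic > 123 → 36
patient=Tara: ELSE → 38
patient=Uma: triage >= 2 and systolic between 109 and 122 → 86
patient=Vik: triage >= 3 and ward in ('PED', 'SURG', 'ER') → -47

-40, 93, 34, 53, 18, 19, 9, 66, 12, 16, 36, 38, 86, -47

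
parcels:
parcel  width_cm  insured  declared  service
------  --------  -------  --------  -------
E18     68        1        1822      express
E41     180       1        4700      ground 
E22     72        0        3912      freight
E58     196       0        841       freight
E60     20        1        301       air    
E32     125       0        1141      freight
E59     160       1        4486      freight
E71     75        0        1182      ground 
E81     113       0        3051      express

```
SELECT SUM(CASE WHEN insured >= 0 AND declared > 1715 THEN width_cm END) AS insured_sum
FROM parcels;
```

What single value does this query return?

parcel=E18: ✓ → 68
parcel=E41: ✓ → 180
parcel=E22: ✓ → 72
parcel=E58: ✗
parcel=E60: ✗
parcel=E32: ✗
parcel=E59: ✓ → 160
parcel=E71: ✗
parcel=E81: ✓ → 113
insured_sum = 68 + 180 + 72 + 160 + 113 = 593

593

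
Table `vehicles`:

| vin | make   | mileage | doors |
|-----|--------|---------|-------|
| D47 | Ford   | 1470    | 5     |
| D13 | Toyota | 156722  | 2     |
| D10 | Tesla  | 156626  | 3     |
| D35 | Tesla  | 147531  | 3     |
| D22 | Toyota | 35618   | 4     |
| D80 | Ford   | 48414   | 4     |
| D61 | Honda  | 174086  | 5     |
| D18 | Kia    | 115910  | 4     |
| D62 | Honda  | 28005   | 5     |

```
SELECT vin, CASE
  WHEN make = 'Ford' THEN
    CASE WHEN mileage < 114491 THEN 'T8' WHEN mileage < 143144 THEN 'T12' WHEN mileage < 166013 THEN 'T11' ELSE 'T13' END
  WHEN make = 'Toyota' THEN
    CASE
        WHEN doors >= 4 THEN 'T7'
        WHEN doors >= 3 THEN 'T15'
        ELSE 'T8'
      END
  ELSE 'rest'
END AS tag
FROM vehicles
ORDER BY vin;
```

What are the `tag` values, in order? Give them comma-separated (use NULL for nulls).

vin=D10: make='Tesla' → outer ELSE → rest
vin=D13: make='Toyota' → inner[ELSE] → T8
vin=D18: make='Kia' → outer ELSE → rest
vin=D22: make='Toyota' → inner[doors >= 4] → T7
vin=D35: make='Tesla' → outer ELSE → rest
vin=D47: make='Ford' → inner[mileage < 114491] → T8
vin=D61: make='Honda' → outer ELSE → rest
vin=D62: make='Honda' → outer ELSE → rest
vin=D80: make='Ford' → inner[mileage < 114491] → T8

rest, T8, rest, T7, rest, T8, rest, rest, T8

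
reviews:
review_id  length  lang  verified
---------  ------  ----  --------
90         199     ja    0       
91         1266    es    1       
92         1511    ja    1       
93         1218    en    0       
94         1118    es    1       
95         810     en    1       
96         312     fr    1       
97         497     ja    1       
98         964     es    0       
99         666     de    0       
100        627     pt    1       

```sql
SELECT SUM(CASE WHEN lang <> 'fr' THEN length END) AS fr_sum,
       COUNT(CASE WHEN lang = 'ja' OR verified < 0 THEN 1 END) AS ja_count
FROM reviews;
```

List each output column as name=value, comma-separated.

[fr_sum: lang <> 'fr']
review_id=90: ✓ → 199
review_id=91: ✓ → 1266
review_id=92: ✓ → 1511
review_id=93: ✓ → 1218
review_id=94: ✓ → 1118
review_id=95: ✓ → 810
review_id=96: ✗
review_id=97: ✓ → 497
review_id=98: ✓ → 964
review_id=99: ✓ → 666
review_id=100: ✓ → 627
fr_sum = 199 + 1266 + 1511 + 1218 + 1118 + 810 + 497 + 964 + 666 + 627 = 8876
—
[ja_count: lang = 'ja' OR verified < 0]
review_id=90: ✓ → 1
review_id=91: ✗
review_id=92: ✓ → 1
review_id=93: ✗
review_id=94: ✗
review_id=95: ✗
review_id=96: ✗
review_id=97: ✓ → 1
review_id=98: ✗
review_id=99: ✗
review_id=100: ✗
ja_count = COUNT(1, 1, 1) = 3

fr_sum=8876, ja_count=3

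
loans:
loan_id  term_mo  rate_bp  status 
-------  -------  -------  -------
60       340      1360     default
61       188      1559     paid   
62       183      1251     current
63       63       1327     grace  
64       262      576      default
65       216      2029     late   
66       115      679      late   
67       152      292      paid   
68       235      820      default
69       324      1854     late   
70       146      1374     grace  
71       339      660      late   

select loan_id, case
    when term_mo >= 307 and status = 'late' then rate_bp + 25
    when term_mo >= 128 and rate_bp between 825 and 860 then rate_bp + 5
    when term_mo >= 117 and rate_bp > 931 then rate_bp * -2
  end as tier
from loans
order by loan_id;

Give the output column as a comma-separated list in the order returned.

loan_id=60: term_mo >= 117 and rate_bp > 931 → -2720
loan_id=61: term_mo >= 117 and rate_bp > 931 → -3118
loan_id=62: term_mo >= 117 and rate_bp > 931 → -2502
loan_id=63: (no match → NULL) → NULL
loan_id=64: (no match → NULL) → NULL
loan_id=65: term_mo >= 117 and rate_bp > 931 → -4058
loan_id=66: (no match → NULL) → NULL
loan_id=67: (no match → NULL) → NULL
loan_id=68: (no match → NULL) → NULL
loan_id=69: term_mo >= 307 and status = 'late' → 1879
loan_id=70: term_mo >= 117 and rate_bp > 931 → -2748
loan_id=71: term_mo >= 307 and status = 'late' → 685

-2720, -3118, -2502, NULL, NULL, -4058, NULL, NULL, NULL, 1879, -2748, 685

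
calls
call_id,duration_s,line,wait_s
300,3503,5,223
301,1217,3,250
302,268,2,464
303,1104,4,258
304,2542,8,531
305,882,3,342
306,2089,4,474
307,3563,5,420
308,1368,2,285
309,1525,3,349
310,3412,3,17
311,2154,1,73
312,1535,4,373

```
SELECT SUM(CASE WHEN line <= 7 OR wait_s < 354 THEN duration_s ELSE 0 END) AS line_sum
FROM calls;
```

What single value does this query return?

22620

call_id=300: ✓ → 3503
call_id=301: ✓ → 1217
call_id=302: ✓ → 268
call_id=303: ✓ → 1104
call_id=304: ✗
call_id=305: ✓ → 882
call_id=306: ✓ → 2089
call_id=307: ✓ → 3563
call_id=308: ✓ → 1368
call_id=309: ✓ → 1525
call_id=310: ✓ → 3412
call_id=311: ✓ → 2154
call_id=312: ✓ → 1535
line_sum = 3503 + 1217 + 268 + 1104 + 882 + 2089 + 3563 + 1368 + 1525 + 3412 + 2154 + 1535 = 22620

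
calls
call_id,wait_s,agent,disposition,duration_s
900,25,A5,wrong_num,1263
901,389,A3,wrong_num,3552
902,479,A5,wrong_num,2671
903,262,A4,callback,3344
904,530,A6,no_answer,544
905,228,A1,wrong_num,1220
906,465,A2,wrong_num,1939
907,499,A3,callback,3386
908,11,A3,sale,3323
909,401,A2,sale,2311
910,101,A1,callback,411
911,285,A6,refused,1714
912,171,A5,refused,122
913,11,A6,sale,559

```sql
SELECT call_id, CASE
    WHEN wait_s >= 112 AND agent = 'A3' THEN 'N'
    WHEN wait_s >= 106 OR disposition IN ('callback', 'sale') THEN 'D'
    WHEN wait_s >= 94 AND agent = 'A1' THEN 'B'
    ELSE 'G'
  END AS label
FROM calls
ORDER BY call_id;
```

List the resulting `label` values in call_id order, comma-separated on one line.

call_id=900: ELSE → G
call_id=901: wait_s >= 112 AND agent = 'A3' → N
call_id=902: wait_s >= 106 OR disposition IN ('callback', 'sale') → D
call_id=903: wait_s >= 106 OR disposition IN ('callback', 'sale') → D
call_id=904: wait_s >= 106 OR disposition IN ('callback', 'sale') → D
call_id=905: wait_s >= 106 OR disposition IN ('callback', 'sale') → D
call_id=906: wait_s >= 106 OR disposition IN ('callback', 'sale') → D
call_id=907: wait_s >= 112 AND agent = 'A3' → N
call_id=908: wait_s >= 106 OR disposition IN ('callback', 'sale') → D
call_id=909: wait_s >= 106 OR disposition IN ('callback', 'sale') → D
call_id=910: wait_s >= 106 OR disposition IN ('callback', 'sale') → D
call_id=911: wait_s >= 106 OR disposition IN ('callback', 'sale') → D
call_id=912: wait_s >= 106 OR disposition IN ('callback', 'sale') → D
call_id=913: wait_s >= 106 OR disposition IN ('callback', 'sale') → D

G, N, D, D, D, D, D, N, D, D, D, D, D, D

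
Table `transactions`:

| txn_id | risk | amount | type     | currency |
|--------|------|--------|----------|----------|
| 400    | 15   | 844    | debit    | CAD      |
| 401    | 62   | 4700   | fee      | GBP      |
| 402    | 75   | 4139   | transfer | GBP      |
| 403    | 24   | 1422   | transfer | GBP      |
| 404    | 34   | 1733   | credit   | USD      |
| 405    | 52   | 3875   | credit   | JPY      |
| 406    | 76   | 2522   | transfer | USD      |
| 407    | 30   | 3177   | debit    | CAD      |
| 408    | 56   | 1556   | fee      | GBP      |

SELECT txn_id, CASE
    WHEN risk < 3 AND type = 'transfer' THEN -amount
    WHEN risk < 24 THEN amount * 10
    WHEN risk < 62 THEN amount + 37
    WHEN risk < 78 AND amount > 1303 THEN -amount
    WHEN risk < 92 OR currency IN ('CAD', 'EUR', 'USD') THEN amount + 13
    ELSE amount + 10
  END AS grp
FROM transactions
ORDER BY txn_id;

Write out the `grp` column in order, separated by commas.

txn_id=400: risk < 24 → 8440
txn_id=401: risk < 78 AND amount > 1303 → -4700
txn_id=402: risk < 78 AND amount > 1303 → -4139
txn_id=403: risk < 62 → 1459
txn_id=404: risk < 62 → 1770
txn_id=405: risk < 62 → 3912
txn_id=406: risk < 78 AND amount > 1303 → -2522
txn_id=407: risk < 62 → 3214
txn_id=408: risk < 62 → 1593

8440, -4700, -4139, 1459, 1770, 3912, -2522, 3214, 1593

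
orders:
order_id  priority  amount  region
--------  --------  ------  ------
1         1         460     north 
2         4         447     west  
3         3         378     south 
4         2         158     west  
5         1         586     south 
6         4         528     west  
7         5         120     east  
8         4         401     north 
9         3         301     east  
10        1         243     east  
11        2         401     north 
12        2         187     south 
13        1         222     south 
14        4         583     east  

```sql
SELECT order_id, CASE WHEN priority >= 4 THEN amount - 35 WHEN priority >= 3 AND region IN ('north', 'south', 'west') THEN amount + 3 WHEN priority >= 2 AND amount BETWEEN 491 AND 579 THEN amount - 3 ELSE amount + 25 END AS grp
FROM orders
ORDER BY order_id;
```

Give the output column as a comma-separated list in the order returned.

order_id=1: ELSE → 485
order_id=2: priority >= 4 → 412
order_id=3: priority >= 3 AND region IN ('north', 'south', 'west') → 381
order_id=4: ELSE → 183
order_id=5: ELSE → 611
order_id=6: priority >= 4 → 493
order_id=7: priority >= 4 → 85
order_id=8: priority >= 4 → 366
order_id=9: ELSE → 326
order_id=10: ELSE → 268
order_id=11: ELSE → 426
order_id=12: ELSE → 212
order_id=13: ELSE → 247
order_id=14: priority >= 4 → 548

485, 412, 381, 183, 611, 493, 85, 366, 326, 268, 426, 212, 247, 548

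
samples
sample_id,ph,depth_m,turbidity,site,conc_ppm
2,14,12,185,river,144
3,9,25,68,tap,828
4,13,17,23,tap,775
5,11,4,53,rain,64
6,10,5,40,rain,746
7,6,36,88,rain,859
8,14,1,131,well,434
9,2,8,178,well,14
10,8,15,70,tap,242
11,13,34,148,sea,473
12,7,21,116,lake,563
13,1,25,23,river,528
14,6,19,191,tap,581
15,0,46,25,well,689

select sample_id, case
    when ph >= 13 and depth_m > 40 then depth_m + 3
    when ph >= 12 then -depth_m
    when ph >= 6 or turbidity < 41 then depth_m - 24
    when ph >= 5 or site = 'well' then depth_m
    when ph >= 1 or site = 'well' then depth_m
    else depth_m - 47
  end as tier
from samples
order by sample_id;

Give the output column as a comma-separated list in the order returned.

sample_id=2: ph >= 12 → -12
sample_id=3: ph >= 6 or turbidity < 41 → 1
sample_id=4: ph >= 12 → -17
sample_id=5: ph >= 6 or turbidity < 41 → -20
sample_id=6: ph >= 6 or turbidity < 41 → -19
sample_id=7: ph >= 6 or turbidity < 41 → 12
sample_id=8: ph >= 12 → -1
sample_id=9: ph >= 5 or site = 'well' → 8
sample_id=10: ph >= 6 or turbidity < 41 → -9
sample_id=11: ph >= 12 → -34
sample_id=12: ph >= 6 or turbidity < 41 → -3
sample_id=13: ph >= 6 or turbidity < 41 → 1
sample_id=14: ph >= 6 or turbidity < 41 → -5
sample_id=15: ph >= 6 or turbidity < 41 → 22

-12, 1, -17, -20, -19, 12, -1, 8, -9, -34, -3, 1, -5, 22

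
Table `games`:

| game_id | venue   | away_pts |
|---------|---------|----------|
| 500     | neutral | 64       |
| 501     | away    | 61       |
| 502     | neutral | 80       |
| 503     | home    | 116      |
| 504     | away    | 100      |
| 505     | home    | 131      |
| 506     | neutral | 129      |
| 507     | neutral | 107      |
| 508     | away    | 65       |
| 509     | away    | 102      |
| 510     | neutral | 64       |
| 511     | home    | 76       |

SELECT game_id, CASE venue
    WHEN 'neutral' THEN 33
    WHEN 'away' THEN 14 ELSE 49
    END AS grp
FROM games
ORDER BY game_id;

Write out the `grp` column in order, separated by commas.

game_id=500: venue='neutral' → 33
game_id=501: venue='away' → 14
game_id=502: venue='neutral' → 33
game_id=503: ELSE → 49
game_id=504: venue='away' → 14
game_id=505: ELSE → 49
game_id=506: venue='neutral' → 33
game_id=507: venue='neutral' → 33
game_id=508: venue='away' → 14
game_id=509: venue='away' → 14
game_id=510: venue='neutral' → 33
game_id=511: ELSE → 49

33, 14, 33, 49, 14, 49, 33, 33, 14, 14, 33, 49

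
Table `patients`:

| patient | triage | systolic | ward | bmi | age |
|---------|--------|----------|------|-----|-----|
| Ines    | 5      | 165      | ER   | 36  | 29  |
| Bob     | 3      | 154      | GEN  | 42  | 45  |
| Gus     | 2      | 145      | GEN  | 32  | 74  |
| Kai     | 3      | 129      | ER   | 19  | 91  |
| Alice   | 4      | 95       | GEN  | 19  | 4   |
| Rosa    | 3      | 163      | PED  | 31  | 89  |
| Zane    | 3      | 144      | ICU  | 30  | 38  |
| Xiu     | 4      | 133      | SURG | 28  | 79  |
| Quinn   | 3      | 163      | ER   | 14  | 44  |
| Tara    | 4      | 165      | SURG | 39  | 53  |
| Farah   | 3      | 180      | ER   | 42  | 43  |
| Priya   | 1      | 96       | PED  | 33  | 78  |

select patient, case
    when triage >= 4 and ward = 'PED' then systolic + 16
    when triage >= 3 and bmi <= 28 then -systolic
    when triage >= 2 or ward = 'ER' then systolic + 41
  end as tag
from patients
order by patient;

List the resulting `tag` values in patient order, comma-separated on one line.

patient=Alice: triage >= 3 and bmi <= 28 → -95
patient=Bob: triage >= 2 or ward = 'ER' → 195
patient=Farah: triage >= 2 or ward = 'ER' → 221
patient=Gus: triage >= 2 or ward = 'ER' → 186
patient=Ines: triage >= 2 or ward = 'ER' → 206
patient=Kai: triage >= 3 and bmi <= 28 → -129
patient=Priya: (no match → NULL) → NULL
patient=Quinn: triage >= 3 and bmi <= 28 → -163
patient=Rosa: triage >= 2 or ward = 'ER' → 204
patient=Tara: triage >= 2 or ward = 'ER' → 206
patient=Xiu: triage >= 3 and bmi <= 28 → -133
patient=Zane: triage >= 2 or ward = 'ER' → 185

-95, 195, 221, 186, 206, -129, NULL, -163, 204, 206, -133, 185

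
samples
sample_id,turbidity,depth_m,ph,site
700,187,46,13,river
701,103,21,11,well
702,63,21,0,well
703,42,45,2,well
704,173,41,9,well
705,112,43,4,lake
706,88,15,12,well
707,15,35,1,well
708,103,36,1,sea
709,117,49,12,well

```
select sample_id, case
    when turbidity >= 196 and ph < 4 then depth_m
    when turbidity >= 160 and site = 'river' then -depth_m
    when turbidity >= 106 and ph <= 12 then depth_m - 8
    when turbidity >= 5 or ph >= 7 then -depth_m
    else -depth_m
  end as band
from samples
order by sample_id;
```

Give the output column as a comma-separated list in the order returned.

sample_id=700: turbidity >= 160 and site = 'river' → -46
sample_id=701: turbidity >= 5 or ph >= 7 → -21
sample_id=702: turbidity >= 5 or ph >= 7 → -21
sample_id=703: turbidity >= 5 or ph >= 7 → -45
sample_id=704: turbidity >= 106 and ph <= 12 → 33
sample_id=705: turbidity >= 106 and ph <= 12 → 35
sample_id=706: turbidity >= 5 or ph >= 7 → -15
sample_id=707: turbidity >= 5 or ph >= 7 → -35
sample_id=708: turbidity >= 5 or ph >= 7 → -36
sample_id=709: turbidity >= 106 and ph <= 12 → 41

-46, -21, -21, -45, 33, 35, -15, -35, -36, 41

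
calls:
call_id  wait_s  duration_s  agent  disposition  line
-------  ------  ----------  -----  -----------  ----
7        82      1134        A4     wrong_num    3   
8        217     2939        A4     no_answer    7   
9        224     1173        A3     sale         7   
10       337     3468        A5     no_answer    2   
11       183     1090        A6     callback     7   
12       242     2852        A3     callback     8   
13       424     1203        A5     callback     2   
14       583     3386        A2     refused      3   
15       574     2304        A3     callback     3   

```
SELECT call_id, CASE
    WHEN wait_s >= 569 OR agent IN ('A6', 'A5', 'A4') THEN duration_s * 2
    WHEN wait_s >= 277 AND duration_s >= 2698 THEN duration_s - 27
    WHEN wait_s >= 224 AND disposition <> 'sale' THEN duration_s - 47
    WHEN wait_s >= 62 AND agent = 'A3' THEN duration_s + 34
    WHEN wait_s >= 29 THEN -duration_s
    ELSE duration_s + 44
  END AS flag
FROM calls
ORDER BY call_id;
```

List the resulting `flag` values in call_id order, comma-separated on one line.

call_id=7: wait_s >= 569 OR agent IN ('A6', 'A5', 'A4') → 2268
call_id=8: wait_s >= 569 OR agent IN ('A6', 'A5', 'A4') → 5878
call_id=9: wait_s >= 62 AND agent = 'A3' → 1207
call_id=10: wait_s >= 569 OR agent IN ('A6', 'A5', 'A4') → 6936
call_id=11: wait_s >= 569 OR agent IN ('A6', 'A5', 'A4') → 2180
call_id=12: wait_s >= 224 AND disposition <> 'sale' → 2805
call_id=13: wait_s >= 569 OR agent IN ('A6', 'A5', 'A4') → 2406
call_id=14: wait_s >= 569 OR agent IN ('A6', 'A5', 'A4') → 6772
call_id=15: wait_s >= 569 OR agent IN ('A6', 'A5', 'A4') → 4608

2268, 5878, 1207, 6936, 2180, 2805, 2406, 6772, 4608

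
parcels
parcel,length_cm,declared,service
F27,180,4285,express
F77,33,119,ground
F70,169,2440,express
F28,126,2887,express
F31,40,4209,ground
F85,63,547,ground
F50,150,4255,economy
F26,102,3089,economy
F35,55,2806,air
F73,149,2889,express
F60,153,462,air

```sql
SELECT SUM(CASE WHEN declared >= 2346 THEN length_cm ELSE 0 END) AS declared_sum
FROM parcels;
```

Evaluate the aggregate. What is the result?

parcel=F27: ✓ → 180
parcel=F77: ✗
parcel=F70: ✓ → 169
parcel=F28: ✓ → 126
parcel=F31: ✓ → 40
parcel=F85: ✗
parcel=F50: ✓ → 150
parcel=F26: ✓ → 102
parcel=F35: ✓ → 55
parcel=F73: ✓ → 149
parcel=F60: ✗
declared_sum = 180 + 169 + 126 + 40 + 150 + 102 + 55 + 149 = 971

971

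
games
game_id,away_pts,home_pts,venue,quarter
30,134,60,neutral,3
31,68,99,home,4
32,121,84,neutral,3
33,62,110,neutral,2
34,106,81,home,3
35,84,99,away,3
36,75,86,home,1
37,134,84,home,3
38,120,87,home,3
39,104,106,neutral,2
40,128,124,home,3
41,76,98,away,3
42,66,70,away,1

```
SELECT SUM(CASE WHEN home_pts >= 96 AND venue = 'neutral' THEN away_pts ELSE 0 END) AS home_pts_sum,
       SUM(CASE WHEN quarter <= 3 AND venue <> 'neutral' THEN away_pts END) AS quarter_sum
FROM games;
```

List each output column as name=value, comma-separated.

[home_pts_sum: home_pts >= 96 AND venue = 'neutral']
game_id=30: ✗
game_id=31: ✗
game_id=32: ✗
game_id=33: ✓ → 62
game_id=34: ✗
game_id=35: ✗
game_id=36: ✗
game_id=37: ✗
game_id=38: ✗
game_id=39: ✓ → 104
game_id=40: ✗
game_id=41: ✗
game_id=42: ✗
home_pts_sum = 62 + 104 = 166
—
[quarter_sum: quarter <= 3 AND venue <> 'neutral']
game_id=30: ✗
game_id=31: ✗
game_id=32: ✗
game_id=33: ✗
game_id=34: ✓ → 106
game_id=35: ✓ → 84
game_id=36: ✓ → 75
game_id=37: ✓ → 134
game_id=38: ✓ → 120
game_id=39: ✗
game_id=40: ✓ → 128
game_id=41: ✓ → 76
game_id=42: ✓ → 66
quarter_sum = 106 + 84 + 75 + 134 + 120 + 128 + 76 + 66 = 789

home_pts_sum=166, quarter_sum=789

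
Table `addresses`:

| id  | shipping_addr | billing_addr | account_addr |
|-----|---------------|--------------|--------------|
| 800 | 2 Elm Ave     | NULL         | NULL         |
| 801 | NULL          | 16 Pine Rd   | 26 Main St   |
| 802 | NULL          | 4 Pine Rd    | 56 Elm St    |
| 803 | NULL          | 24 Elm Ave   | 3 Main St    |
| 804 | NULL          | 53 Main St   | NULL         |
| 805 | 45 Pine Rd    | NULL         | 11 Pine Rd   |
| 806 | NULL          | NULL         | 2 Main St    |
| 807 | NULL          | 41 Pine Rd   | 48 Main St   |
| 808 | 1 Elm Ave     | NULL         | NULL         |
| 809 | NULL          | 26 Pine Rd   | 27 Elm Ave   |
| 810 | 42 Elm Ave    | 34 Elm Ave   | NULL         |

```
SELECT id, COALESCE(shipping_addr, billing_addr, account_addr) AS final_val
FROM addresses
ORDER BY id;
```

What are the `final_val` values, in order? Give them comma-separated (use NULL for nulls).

id=800: shipping_addr=2 Elm Ave → 2 Elm Ave
id=801: shipping_addr=NULL, billing_addr=16 Pine Rd → 16 Pine Rd
id=802: shipping_addr=NULL, billing_addr=4 Pine Rd → 4 Pine Rd
id=803: shipping_addr=NULL, billing_addr=24 Elm Ave → 24 Elm Ave
id=804: shipping_addr=NULL, billing_addr=53 Main St → 53 Main St
id=805: shipping_addr=45 Pine Rd → 45 Pine Rd
id=806: shipping_addr=NULL, billing_addr=NULL, account_addr=2 Main St → 2 Main St
id=807: shipping_addr=NULL, billing_addr=41 Pine Rd → 41 Pine Rd
id=808: shipping_addr=1 Elm Ave → 1 Elm Ave
id=809: shipping_addr=NULL, billing_addr=26 Pine Rd → 26 Pine Rd
id=810: shipping_addr=42 Elm Ave → 42 Elm Ave

2 Elm Ave, 16 Pine Rd, 4 Pine Rd, 24 Elm Ave, 53 Main St, 45 Pine Rd, 2 Main St, 41 Pine Rd, 1 Elm Ave, 26 Pine Rd, 42 Elm Ave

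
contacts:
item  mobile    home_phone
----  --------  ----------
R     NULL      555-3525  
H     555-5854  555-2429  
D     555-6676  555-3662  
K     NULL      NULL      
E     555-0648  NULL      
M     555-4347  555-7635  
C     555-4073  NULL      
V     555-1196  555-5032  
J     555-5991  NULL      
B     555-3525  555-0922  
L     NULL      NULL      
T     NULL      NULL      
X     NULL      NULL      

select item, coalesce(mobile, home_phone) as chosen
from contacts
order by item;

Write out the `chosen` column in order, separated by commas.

555-3525, 555-4073, 555-6676, 555-0648, 555-5854, 555-5991, NULL, NULL, 555-4347, 555-3525, NULL, 555-1196, NULL

item=B: mobile=555-3525 → 555-3525
item=C: mobile=555-4073 → 555-4073
item=D: mobile=555-6676 → 555-6676
item=E: mobile=555-0648 → 555-0648
item=H: mobile=555-5854 → 555-5854
item=J: mobile=555-5991 → 555-5991
item=K: mobile=NULL, home_phone=NULL (all NULL) → NULL
item=L: mobile=NULL, home_phone=NULL (all NULL) → NULL
item=M: mobile=555-4347 → 555-4347
item=R: mobile=NULL, home_phone=555-3525 → 555-3525
item=T: mobile=NULL, home_phone=NULL (all NULL) → NULL
item=V: mobile=555-1196 → 555-1196
item=X: mobile=NULL, home_phone=NULL (all NULL) → NULL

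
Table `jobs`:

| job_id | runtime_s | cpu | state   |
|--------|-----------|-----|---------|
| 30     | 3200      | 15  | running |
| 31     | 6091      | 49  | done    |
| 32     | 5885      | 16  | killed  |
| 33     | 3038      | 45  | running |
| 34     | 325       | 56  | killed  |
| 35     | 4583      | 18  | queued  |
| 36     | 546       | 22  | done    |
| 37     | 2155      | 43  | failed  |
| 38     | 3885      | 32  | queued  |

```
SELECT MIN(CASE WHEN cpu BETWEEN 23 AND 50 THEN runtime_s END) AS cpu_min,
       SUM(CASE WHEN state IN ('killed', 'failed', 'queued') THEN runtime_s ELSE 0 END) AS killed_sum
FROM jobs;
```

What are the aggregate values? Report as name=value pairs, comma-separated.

[cpu_min: cpu BETWEEN 23 AND 50]
job_id=30: ✗
job_id=31: ✓ → 6091
job_id=32: ✗
job_id=33: ✓ → 3038
job_id=34: ✗
job_id=35: ✗
job_id=36: ✗
job_id=37: ✓ → 2155
job_id=38: ✓ → 3885
cpu_min = MIN(6091, 3038, 2155, 3885) = 2155
—
[killed_sum: state IN ('killed', 'failed', 'queued')]
job_id=30: ✗
job_id=31: ✗
job_id=32: ✓ → 5885
job_id=33: ✗
job_id=34: ✓ → 325
job_id=35: ✓ → 4583
job_id=36: ✗
job_id=37: ✓ → 2155
job_id=38: ✓ → 3885
killed_sum = 5885 + 325 + 4583 + 2155 + 3885 = 16833

cpu_min=2155, killed_sum=16833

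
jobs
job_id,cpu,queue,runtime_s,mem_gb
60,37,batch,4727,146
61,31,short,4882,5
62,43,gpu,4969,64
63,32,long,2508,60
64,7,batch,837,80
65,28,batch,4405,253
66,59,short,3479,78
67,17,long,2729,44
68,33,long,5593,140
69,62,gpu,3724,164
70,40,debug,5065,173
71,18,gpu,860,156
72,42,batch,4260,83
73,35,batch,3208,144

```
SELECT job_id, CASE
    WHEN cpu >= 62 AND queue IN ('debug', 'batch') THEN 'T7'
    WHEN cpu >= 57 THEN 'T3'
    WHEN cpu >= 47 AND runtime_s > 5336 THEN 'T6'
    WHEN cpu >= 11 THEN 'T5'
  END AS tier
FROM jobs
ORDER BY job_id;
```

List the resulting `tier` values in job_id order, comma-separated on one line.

job_id=60: cpu >= 11 → T5
job_id=61: cpu >= 11 → T5
job_id=62: cpu >= 11 → T5
job_id=63: cpu >= 11 → T5
job_id=64: (no match → NULL) → NULL
job_id=65: cpu >= 11 → T5
job_id=66: cpu >= 57 → T3
job_id=67: cpu >= 11 → T5
job_id=68: cpu >= 11 → T5
job_id=69: cpu >= 57 → T3
job_id=70: cpu >= 11 → T5
job_id=71: cpu >= 11 → T5
job_id=72: cpu >= 11 → T5
job_id=73: cpu >= 11 → T5

T5, T5, T5, T5, NULL, T5, T3, T5, T5, T3, T5, T5, T5, T5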